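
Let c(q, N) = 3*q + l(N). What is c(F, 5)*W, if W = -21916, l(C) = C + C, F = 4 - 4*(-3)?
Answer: -1271128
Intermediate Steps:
F = 16 (F = 4 + 12 = 16)
l(C) = 2*C
c(q, N) = 2*N + 3*q (c(q, N) = 3*q + 2*N = 2*N + 3*q)
c(F, 5)*W = (2*5 + 3*16)*(-21916) = (10 + 48)*(-21916) = 58*(-21916) = -1271128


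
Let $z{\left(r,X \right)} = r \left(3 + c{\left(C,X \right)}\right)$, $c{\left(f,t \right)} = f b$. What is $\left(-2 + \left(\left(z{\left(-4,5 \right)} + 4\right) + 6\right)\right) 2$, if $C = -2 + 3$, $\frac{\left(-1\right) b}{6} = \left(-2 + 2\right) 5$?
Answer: $-8$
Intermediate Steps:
$b = 0$ ($b = - 6 \left(-2 + 2\right) 5 = - 6 \cdot 0 \cdot 5 = \left(-6\right) 0 = 0$)
$C = 1$
$c{\left(f,t \right)} = 0$ ($c{\left(f,t \right)} = f 0 = 0$)
$z{\left(r,X \right)} = 3 r$ ($z{\left(r,X \right)} = r \left(3 + 0\right) = r 3 = 3 r$)
$\left(-2 + \left(\left(z{\left(-4,5 \right)} + 4\right) + 6\right)\right) 2 = \left(-2 + \left(\left(3 \left(-4\right) + 4\right) + 6\right)\right) 2 = \left(-2 + \left(\left(-12 + 4\right) + 6\right)\right) 2 = \left(-2 + \left(-8 + 6\right)\right) 2 = \left(-2 - 2\right) 2 = \left(-4\right) 2 = -8$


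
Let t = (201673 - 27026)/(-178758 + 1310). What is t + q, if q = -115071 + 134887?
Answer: 3516134921/177448 ≈ 19815.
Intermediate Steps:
q = 19816
t = -174647/177448 (t = 174647/(-177448) = 174647*(-1/177448) = -174647/177448 ≈ -0.98421)
t + q = -174647/177448 + 19816 = 3516134921/177448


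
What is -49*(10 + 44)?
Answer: -2646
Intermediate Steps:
-49*(10 + 44) = -49*54 = -2646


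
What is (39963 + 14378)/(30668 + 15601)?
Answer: 54341/46269 ≈ 1.1745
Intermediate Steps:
(39963 + 14378)/(30668 + 15601) = 54341/46269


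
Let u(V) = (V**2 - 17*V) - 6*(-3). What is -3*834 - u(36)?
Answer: -3204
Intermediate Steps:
u(V) = 18 + V**2 - 17*V (u(V) = (V**2 - 17*V) + 18 = 18 + V**2 - 17*V)
-3*834 - u(36) = -3*834 - (18 + 36**2 - 17*36) = -2502 - (18 + 1296 - 612) = -2502 - 1*702 = -2502 - 702 = -3204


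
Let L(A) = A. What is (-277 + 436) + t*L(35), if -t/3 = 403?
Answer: -42156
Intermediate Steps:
t = -1209 (t = -3*403 = -1209)
(-277 + 436) + t*L(35) = (-277 + 436) - 1209*35 = 159 - 42315 = -42156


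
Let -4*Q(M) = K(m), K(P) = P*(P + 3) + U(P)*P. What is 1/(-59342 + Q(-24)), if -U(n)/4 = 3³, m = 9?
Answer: -1/59126 ≈ -1.6913e-5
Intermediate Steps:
U(n) = -108 (U(n) = -4*3³ = -4*27 = -108)
K(P) = -108*P + P*(3 + P) (K(P) = P*(P + 3) - 108*P = P*(3 + P) - 108*P = -108*P + P*(3 + P))
Q(M) = 216 (Q(M) = -9*(-105 + 9)/4 = -9*(-96)/4 = -¼*(-864) = 216)
1/(-59342 + Q(-24)) = 1/(-59342 + 216) = 1/(-59126) = -1/59126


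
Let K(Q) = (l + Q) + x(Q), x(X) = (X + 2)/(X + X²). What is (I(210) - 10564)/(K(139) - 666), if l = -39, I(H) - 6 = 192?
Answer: 201722360/11014219 ≈ 18.315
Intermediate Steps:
I(H) = 198 (I(H) = 6 + 192 = 198)
x(X) = (2 + X)/(X + X²)
K(Q) = -39 + Q + (2 + Q)/(Q*(1 + Q)) (K(Q) = (-39 + Q) + (2 + Q)/(Q*(1 + Q)) = -39 + Q + (2 + Q)/(Q*(1 + Q)))
(I(210) - 10564)/(K(139) - 666) = (198 - 10564)/((2 + 139 + 139*(1 + 139)*(-39 + 139))/(139*(1 + 139)) - 666) = -10366/((1/139)*(2 + 139 + 139*140*100)/140 - 666) = -10366/((1/139)*(1/140)*(2 + 139 + 1946000) - 666) = -10366/((1/139)*(1/140)*1946141 - 666) = -10366/(1946141/19460 - 666) = -10366/(-11014219/19460) = -10366*(-19460/11014219) = 201722360/11014219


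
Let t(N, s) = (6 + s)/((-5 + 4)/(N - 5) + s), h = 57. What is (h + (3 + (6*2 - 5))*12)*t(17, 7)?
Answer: 27612/83 ≈ 332.67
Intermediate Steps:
t(N, s) = (6 + s)/(s - 1/(-5 + N)) (t(N, s) = (6 + s)/(-1/(-5 + N) + s) = (6 + s)/(s - 1/(-5 + N)))
(h + (3 + (6*2 - 5))*12)*t(17, 7) = (57 + (3 + (6*2 - 5))*12)*((30 - 6*17 + 5*7 - 1*17*7)/(1 + 5*7 - 1*17*7)) = (57 + (3 + (12 - 5))*12)*((30 - 102 + 35 - 119)/(1 + 35 - 119)) = (57 + (3 + 7)*12)*(-156/(-83)) = (57 + 10*12)*(-1/83*(-156)) = (57 + 120)*(156/83) = 177*(156/83) = 27612/83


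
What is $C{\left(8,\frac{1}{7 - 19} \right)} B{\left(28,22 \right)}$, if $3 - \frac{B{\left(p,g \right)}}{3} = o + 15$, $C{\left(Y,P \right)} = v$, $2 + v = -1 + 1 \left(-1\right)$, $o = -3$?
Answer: $108$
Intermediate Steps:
$v = -4$ ($v = -2 + \left(-1 + 1 \left(-1\right)\right) = -2 - 2 = -4$)
$C{\left(Y,P \right)} = -4$
$B{\left(p,g \right)} = -27$ ($B{\left(p,g \right)} = 9 - 3 \left(-3 + 15\right) = 9 - 36 = -27$)
$C{\left(8,\frac{1}{7 - 19} \right)} B{\left(28,22 \right)} = \left(-4\right) \left(-27\right) = 108$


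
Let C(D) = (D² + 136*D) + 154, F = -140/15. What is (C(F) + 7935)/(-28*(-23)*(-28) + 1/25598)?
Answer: -1591197278/4154248215 ≈ -0.38303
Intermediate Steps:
F = -28/3 (F = -140*1/15 = -28/3 ≈ -9.3333)
C(D) = 154 + D² + 136*D
(C(F) + 7935)/(-28*(-23)*(-28) + 1/25598) = ((154 + (-28/3)² + 136*(-28/3)) + 7935)/(-28*(-23)*(-28) + 1/25598) = ((154 + 784/9 - 3808/3) + 7935)/(644*(-28) + 1/25598) = (-9254/9 + 7935)/(-18032 + 1/25598) = 62161/(9*(-461583135/25598)) = (62161/9)*(-25598/461583135) = -1591197278/4154248215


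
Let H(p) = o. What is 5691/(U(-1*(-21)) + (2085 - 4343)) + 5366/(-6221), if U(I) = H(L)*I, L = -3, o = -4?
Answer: -47970883/14569582 ≈ -3.2925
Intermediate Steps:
H(p) = -4
U(I) = -4*I
5691/(U(-1*(-21)) + (2085 - 4343)) + 5366/(-6221) = 5691/(-(-4)*(-21) + (2085 - 4343)) + 5366/(-6221) = 5691/(-4*21 - 2258) + 5366*(-1/6221) = 5691/(-84 - 2258) - 5366/6221 = 5691/(-2342) - 5366/6221 = 5691*(-1/2342) - 5366/6221 = -5691/2342 - 5366/6221 = -47970883/14569582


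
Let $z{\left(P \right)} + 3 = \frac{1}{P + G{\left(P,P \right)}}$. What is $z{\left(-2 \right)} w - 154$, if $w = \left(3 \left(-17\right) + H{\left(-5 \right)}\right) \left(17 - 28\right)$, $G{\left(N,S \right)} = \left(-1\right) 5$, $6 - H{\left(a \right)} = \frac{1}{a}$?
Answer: $- \frac{8514}{5} \approx -1702.8$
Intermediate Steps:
$H{\left(a \right)} = 6 - \frac{1}{a}$
$G{\left(N,S \right)} = -5$
$w = \frac{2464}{5}$ ($w = \left(3 \left(-17\right) + \left(6 - \frac{1}{-5}\right)\right) \left(17 - 28\right) = \left(-51 + \left(6 - - \frac{1}{5}\right)\right) \left(-11\right) = \left(-51 + \left(6 + \frac{1}{5}\right)\right) \left(-11\right) = \left(-51 + \frac{31}{5}\right) \left(-11\right) = \left(- \frac{224}{5}\right) \left(-11\right) = \frac{2464}{5} \approx 492.8$)
$z{\left(P \right)} = -3 + \frac{1}{-5 + P}$ ($z{\left(P \right)} = -3 + \frac{1}{P - 5} = -3 + \frac{1}{-5 + P}$)
$z{\left(-2 \right)} w - 154 = \frac{16 - -6}{-5 - 2} \cdot \frac{2464}{5} - 154 = \frac{16 + 6}{-7} \cdot \frac{2464}{5} - 154 = \left(- \frac{1}{7}\right) 22 \cdot \frac{2464}{5} - 154 = \left(- \frac{22}{7}\right) \frac{2464}{5} - 154 = - \frac{7744}{5} - 154 = - \frac{8514}{5}$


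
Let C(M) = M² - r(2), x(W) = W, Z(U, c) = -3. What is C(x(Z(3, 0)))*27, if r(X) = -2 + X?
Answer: 243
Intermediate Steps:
C(M) = M² (C(M) = M² - (-2 + 2) = M² - 1*0 = M² + 0 = M²)
C(x(Z(3, 0)))*27 = (-3)²*27 = 9*27 = 243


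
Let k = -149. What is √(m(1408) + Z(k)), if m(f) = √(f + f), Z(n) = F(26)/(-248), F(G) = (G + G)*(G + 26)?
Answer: √(-10478 + 15376*√11)/31 ≈ 6.4933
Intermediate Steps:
F(G) = 2*G*(26 + G) (F(G) = (2*G)*(26 + G) = 2*G*(26 + G))
Z(n) = -338/31 (Z(n) = (2*26*(26 + 26))/(-248) = (2*26*52)*(-1/248) = 2704*(-1/248) = -338/31)
m(f) = √2*√f (m(f) = √(2*f) = √2*√f)
√(m(1408) + Z(k)) = √(√2*√1408 - 338/31) = √(√2*(8*√22) - 338/31) = √(16*√11 - 338/31) = √(-338/31 + 16*√11)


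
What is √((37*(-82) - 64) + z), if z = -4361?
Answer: I*√7459 ≈ 86.365*I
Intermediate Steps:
√((37*(-82) - 64) + z) = √((37*(-82) - 64) - 4361) = √((-3034 - 64) - 4361) = √(-3098 - 4361) = √(-7459) = I*√7459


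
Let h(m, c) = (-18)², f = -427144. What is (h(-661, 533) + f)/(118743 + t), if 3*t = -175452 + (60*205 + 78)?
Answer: -85364/12877 ≈ -6.6292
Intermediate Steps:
h(m, c) = 324
t = -54358 (t = (-175452 + (60*205 + 78))/3 = (-175452 + (12300 + 78))/3 = (-175452 + 12378)/3 = (⅓)*(-163074) = -54358)
(h(-661, 533) + f)/(118743 + t) = (324 - 427144)/(118743 - 54358) = -426820/64385 = -426820*1/64385 = -85364/12877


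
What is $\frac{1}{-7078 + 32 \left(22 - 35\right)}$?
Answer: $- \frac{1}{7494} \approx -0.00013344$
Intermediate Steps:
$\frac{1}{-7078 + 32 \left(22 - 35\right)} = \frac{1}{-7078 + 32 \left(-13\right)} = \frac{1}{-7078 - 416} = \frac{1}{-7494} = - \frac{1}{7494}$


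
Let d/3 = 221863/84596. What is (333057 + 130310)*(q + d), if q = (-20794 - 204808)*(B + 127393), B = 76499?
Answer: -1803092723901606382125/84596 ≈ -2.1314e+16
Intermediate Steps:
d = 665589/84596 (d = 3*(221863/84596) = 665589/84596 ≈ 7.8679)
q = -45998442984 (q = (-20794 - 204808)*(76499 + 127393) = -225602*203892 = -45998442984)
(333057 + 130310)*(q + d) = (333057 + 130310)*(-45998442984 + 665589/84596) = 463367*(-3891284282008875/84596) = -1803092723901606382125/84596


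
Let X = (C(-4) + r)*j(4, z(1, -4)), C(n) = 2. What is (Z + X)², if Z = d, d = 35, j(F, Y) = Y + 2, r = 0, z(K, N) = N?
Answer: 961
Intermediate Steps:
j(F, Y) = 2 + Y
X = -4 (X = (2 + 0)*(2 - 4) = 2*(-2) = -4)
Z = 35
(Z + X)² = (35 - 4)² = 31² = 961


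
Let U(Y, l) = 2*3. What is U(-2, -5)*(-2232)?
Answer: -13392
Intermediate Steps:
U(Y, l) = 6
U(-2, -5)*(-2232) = 6*(-2232) = -13392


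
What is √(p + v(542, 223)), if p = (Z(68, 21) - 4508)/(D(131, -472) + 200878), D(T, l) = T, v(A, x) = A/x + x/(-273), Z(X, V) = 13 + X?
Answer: 10*√29425257835848238/1359691879 ≈ 1.2616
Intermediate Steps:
v(A, x) = -x/273 + A/x (v(A, x) = A/x + x*(-1/273) = A/x - x/273 = -x/273 + A/x)
p = -4427/201009 (p = ((13 + 68) - 4508)/(131 + 200878) = (81 - 4508)/201009 = -4427*1/201009 = -4427/201009 ≈ -0.022024)
√(p + v(542, 223)) = √(-4427/201009 + (-1/273*223 + 542/223)) = √(-4427/201009 + (-223/273 + 542*(1/223))) = √(-4427/201009 + (-223/273 + 542/223)) = √(-4427/201009 + 98237/60879) = √(2164112200/1359691879) = 10*√29425257835848238/1359691879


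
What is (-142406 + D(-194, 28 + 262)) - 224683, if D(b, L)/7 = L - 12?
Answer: -365143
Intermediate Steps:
D(b, L) = -84 + 7*L (D(b, L) = 7*(L - 12) = 7*(-12 + L) = -84 + 7*L)
(-142406 + D(-194, 28 + 262)) - 224683 = (-142406 + (-84 + 7*(28 + 262))) - 224683 = (-142406 + (-84 + 7*290)) - 224683 = (-142406 + (-84 + 2030)) - 224683 = (-142406 + 1946) - 224683 = -140460 - 224683 = -365143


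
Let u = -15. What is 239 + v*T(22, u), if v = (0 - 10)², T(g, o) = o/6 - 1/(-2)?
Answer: 39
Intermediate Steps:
T(g, o) = ½ + o/6 (T(g, o) = o*(⅙) - 1*(-½) = o/6 + ½ = ½ + o/6)
v = 100 (v = (-10)² = 100)
239 + v*T(22, u) = 239 + 100*(½ + (⅙)*(-15)) = 239 + 100*(½ - 5/2) = 239 + 100*(-2) = 239 - 200 = 39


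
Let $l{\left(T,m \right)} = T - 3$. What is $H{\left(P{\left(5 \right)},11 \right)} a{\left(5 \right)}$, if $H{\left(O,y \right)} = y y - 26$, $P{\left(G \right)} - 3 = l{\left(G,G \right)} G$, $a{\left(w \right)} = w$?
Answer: $475$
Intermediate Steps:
$l{\left(T,m \right)} = -3 + T$ ($l{\left(T,m \right)} = T - 3 = -3 + T$)
$P{\left(G \right)} = 3 + G \left(-3 + G\right)$ ($P{\left(G \right)} = 3 + \left(-3 + G\right) G = 3 + G \left(-3 + G\right)$)
$H{\left(O,y \right)} = -26 + y^{2}$ ($H{\left(O,y \right)} = y^{2} - 26 = -26 + y^{2}$)
$H{\left(P{\left(5 \right)},11 \right)} a{\left(5 \right)} = \left(-26 + 11^{2}\right) 5 = \left(-26 + 121\right) 5 = 95 \cdot 5 = 475$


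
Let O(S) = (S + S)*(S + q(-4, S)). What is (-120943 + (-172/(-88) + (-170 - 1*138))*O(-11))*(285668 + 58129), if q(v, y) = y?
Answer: -92505114993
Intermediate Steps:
O(S) = 4*S² (O(S) = (S + S)*(S + S) = (2*S)*(2*S) = 4*S²)
(-120943 + (-172/(-88) + (-170 - 1*138))*O(-11))*(285668 + 58129) = (-120943 + (-172/(-88) + (-170 - 1*138))*(4*(-11)²))*(285668 + 58129) = (-120943 + (-172*(-1/88) + (-170 - 138))*(4*121))*343797 = (-120943 + (43/22 - 308)*484)*343797 = (-120943 - 6733/22*484)*343797 = (-120943 - 148126)*343797 = -269069*343797 = -92505114993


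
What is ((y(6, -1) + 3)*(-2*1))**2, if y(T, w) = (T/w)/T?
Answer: 16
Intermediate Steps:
y(T, w) = 1/w
((y(6, -1) + 3)*(-2*1))**2 = ((1/(-1) + 3)*(-2*1))**2 = ((-1 + 3)*(-2))**2 = (2*(-2))**2 = (-4)**2 = 16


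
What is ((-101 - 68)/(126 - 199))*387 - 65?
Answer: 60658/73 ≈ 830.93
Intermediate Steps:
((-101 - 68)/(126 - 199))*387 - 65 = -169/(-73)*387 - 65 = -169*(-1/73)*387 - 65 = (169/73)*387 - 65 = 65403/73 - 65 = 60658/73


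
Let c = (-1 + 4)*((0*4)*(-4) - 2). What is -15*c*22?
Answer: 1980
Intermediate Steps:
c = -6 (c = 3*(0*(-4) - 2) = 3*(0 - 2) = 3*(-2) = -6)
-15*c*22 = -15*(-6)*22 = 90*22 = 1980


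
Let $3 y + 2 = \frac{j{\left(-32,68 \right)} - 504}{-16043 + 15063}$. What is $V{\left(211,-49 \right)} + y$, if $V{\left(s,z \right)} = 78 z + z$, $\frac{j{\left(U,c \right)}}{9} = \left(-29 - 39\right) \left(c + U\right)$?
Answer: $- \frac{2840041}{735} \approx -3864.0$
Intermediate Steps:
$j{\left(U,c \right)} = - 612 U - 612 c$ ($j{\left(U,c \right)} = 9 \left(-29 - 39\right) \left(c + U\right) = 9 \left(- 68 \left(U + c\right)\right) = 9 \left(- 68 U - 68 c\right) = - 612 U - 612 c$)
$V{\left(s,z \right)} = 79 z$
$y = \frac{5144}{735}$ ($y = - \frac{2}{3} + \frac{\left(\left(\left(-612\right) \left(-32\right) - 41616\right) - 504\right) \frac{1}{-16043 + 15063}}{3} = - \frac{2}{3} + \frac{\left(\left(19584 - 41616\right) - 504\right) \frac{1}{-980}}{3} = - \frac{2}{3} + \frac{\left(-22032 - 504\right) \left(- \frac{1}{980}\right)}{3} = - \frac{2}{3} + \frac{\left(-22536\right) \left(- \frac{1}{980}\right)}{3} = - \frac{2}{3} + \frac{1}{3} \cdot \frac{5634}{245} = - \frac{2}{3} + \frac{1878}{245} = \frac{5144}{735} \approx 6.9986$)
$V{\left(211,-49 \right)} + y = 79 \left(-49\right) + \frac{5144}{735} = -3871 + \frac{5144}{735} = - \frac{2840041}{735}$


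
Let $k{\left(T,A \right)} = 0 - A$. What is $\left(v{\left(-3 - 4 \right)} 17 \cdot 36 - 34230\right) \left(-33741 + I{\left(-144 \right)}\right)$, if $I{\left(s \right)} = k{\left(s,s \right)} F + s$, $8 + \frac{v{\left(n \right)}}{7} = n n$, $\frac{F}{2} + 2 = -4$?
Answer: $-5036176782$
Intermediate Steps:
$F = -12$ ($F = -4 + 2 \left(-4\right) = -4 - 8 = -12$)
$v{\left(n \right)} = -56 + 7 n^{2}$ ($v{\left(n \right)} = -56 + 7 n n = -56 + 7 n^{2}$)
$k{\left(T,A \right)} = - A$
$I{\left(s \right)} = 13 s$ ($I{\left(s \right)} = - s \left(-12\right) + s = 12 s + s = 13 s$)
$\left(v{\left(-3 - 4 \right)} 17 \cdot 36 - 34230\right) \left(-33741 + I{\left(-144 \right)}\right) = \left(\left(-56 + 7 \left(-3 - 4\right)^{2}\right) 17 \cdot 36 - 34230\right) \left(-33741 + 13 \left(-144\right)\right) = \left(\left(-56 + 7 \left(-7\right)^{2}\right) 17 \cdot 36 - 34230\right) \left(-33741 - 1872\right) = \left(\left(-56 + 7 \cdot 49\right) 17 \cdot 36 - 34230\right) \left(-35613\right) = \left(\left(-56 + 343\right) 17 \cdot 36 - 34230\right) \left(-35613\right) = \left(287 \cdot 17 \cdot 36 - 34230\right) \left(-35613\right) = \left(4879 \cdot 36 - 34230\right) \left(-35613\right) = \left(175644 - 34230\right) \left(-35613\right) = 141414 \left(-35613\right) = -5036176782$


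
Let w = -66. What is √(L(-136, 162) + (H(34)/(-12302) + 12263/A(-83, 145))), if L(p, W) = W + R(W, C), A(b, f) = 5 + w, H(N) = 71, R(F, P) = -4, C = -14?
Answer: I*√24236440118182/750422 ≈ 6.5604*I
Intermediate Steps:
A(b, f) = -61 (A(b, f) = 5 - 66 = -61)
L(p, W) = -4 + W (L(p, W) = W - 4 = -4 + W)
√(L(-136, 162) + (H(34)/(-12302) + 12263/A(-83, 145))) = √((-4 + 162) + (71/(-12302) + 12263/(-61))) = √(158 + (71*(-1/12302) + 12263*(-1/61))) = √(158 + (-71/12302 - 12263/61)) = √(158 - 150863757/750422) = √(-32297081/750422) = I*√24236440118182/750422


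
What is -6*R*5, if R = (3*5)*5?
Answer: -2250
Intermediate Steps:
R = 75 (R = 15*5 = 75)
-6*R*5 = -6*75*5 = -450*5 = -2250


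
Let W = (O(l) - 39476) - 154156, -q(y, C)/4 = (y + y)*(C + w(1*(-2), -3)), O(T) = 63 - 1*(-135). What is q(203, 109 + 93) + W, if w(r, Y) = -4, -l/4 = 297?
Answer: -514986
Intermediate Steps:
l = -1188 (l = -4*297 = -1188)
O(T) = 198 (O(T) = 63 + 135 = 198)
q(y, C) = -8*y*(-4 + C) (q(y, C) = -4*(y + y)*(C - 4) = -4*2*y*(-4 + C) = -8*y*(-4 + C))
W = -193434 (W = (198 - 39476) - 154156 = -39278 - 154156 = -193434)
q(203, 109 + 93) + W = 8*203*(4 - (109 + 93)) - 193434 = 8*203*(4 - 1*202) - 193434 = 8*203*(4 - 202) - 193434 = 8*203*(-198) - 193434 = -321552 - 193434 = -514986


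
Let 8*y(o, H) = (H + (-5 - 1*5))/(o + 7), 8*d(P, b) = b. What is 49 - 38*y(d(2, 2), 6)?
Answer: 1497/29 ≈ 51.621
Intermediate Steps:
d(P, b) = b/8
y(o, H) = (-10 + H)/(8*(7 + o)) (y(o, H) = ((H + (-5 - 1*5))/(o + 7))/8 = ((H + (-5 - 5))/(7 + o))/8 = ((H - 10)/(7 + o))/8 = ((-10 + H)/(7 + o))/8 = (-10 + H)/(8*(7 + o)))
49 - 38*y(d(2, 2), 6) = 49 - 19*(-10 + 6)/(4*(7 + (1/8)*2)) = 49 - 19*(-4)/(4*(7 + 1/4)) = 49 - 19*(-4)/(4*29/4) = 49 - 19*4*(-4)/(4*29) = 49 - 38*(-2/29) = 49 + 76/29 = 1497/29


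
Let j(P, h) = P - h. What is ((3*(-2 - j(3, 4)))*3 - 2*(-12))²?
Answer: 225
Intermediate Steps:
((3*(-2 - j(3, 4)))*3 - 2*(-12))² = ((3*(-2 - (3 - 1*4)))*3 - 2*(-12))² = ((3*(-2 - (3 - 4)))*3 + 24)² = ((3*(-2 - 1*(-1)))*3 + 24)² = ((3*(-2 + 1))*3 + 24)² = ((3*(-1))*3 + 24)² = (-3*3 + 24)² = (-9 + 24)² = 15² = 225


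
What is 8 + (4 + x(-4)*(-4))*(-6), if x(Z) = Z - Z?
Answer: -16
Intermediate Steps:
x(Z) = 0
8 + (4 + x(-4)*(-4))*(-6) = 8 + (4 + 0*(-4))*(-6) = 8 + (4 + 0)*(-6) = 8 + 4*(-6) = 8 - 24 = -16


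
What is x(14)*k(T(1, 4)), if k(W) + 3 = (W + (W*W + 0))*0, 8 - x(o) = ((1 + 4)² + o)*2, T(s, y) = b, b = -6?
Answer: 210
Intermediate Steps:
T(s, y) = -6
x(o) = -42 - 2*o (x(o) = 8 - ((1 + 4)² + o)*2 = 8 - (5² + o)*2 = 8 - (25 + o)*2 = 8 - (50 + 2*o) = 8 + (-50 - 2*o) = -42 - 2*o)
k(W) = -3 (k(W) = -3 + (W + (W*W + 0))*0 = -3 + (W + (W² + 0))*0 = -3 + (W + W²)*0 = -3 + 0 = -3)
x(14)*k(T(1, 4)) = (-42 - 2*14)*(-3) = (-42 - 28)*(-3) = -70*(-3) = 210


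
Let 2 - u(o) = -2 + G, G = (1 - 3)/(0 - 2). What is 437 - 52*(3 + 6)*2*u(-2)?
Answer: -2371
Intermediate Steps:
G = 1 (G = -2/(-2) = -2*(-½) = 1)
u(o) = 3 (u(o) = 2 - (-2 + 1) = 2 - 1*(-1) = 2 + 1 = 3)
437 - 52*(3 + 6)*2*u(-2) = 437 - 52*(3 + 6)*2*3 = 437 - 52*9*2*3 = 437 - 936*3 = 437 - 52*54 = 437 - 2808 = -2371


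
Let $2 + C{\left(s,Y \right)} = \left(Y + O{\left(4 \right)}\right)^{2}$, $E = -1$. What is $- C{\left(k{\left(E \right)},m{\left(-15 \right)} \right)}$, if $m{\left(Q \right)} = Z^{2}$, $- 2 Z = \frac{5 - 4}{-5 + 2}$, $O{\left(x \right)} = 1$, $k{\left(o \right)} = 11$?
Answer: $\frac{1223}{1296} \approx 0.94367$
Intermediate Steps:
$Z = \frac{1}{6}$ ($Z = - \frac{\left(5 - 4\right) \frac{1}{-5 + 2}}{2} = - \frac{1 \frac{1}{-3}}{2} = - \frac{1 \left(- \frac{1}{3}\right)}{2} = \left(- \frac{1}{2}\right) \left(- \frac{1}{3}\right) = \frac{1}{6} \approx 0.16667$)
$m{\left(Q \right)} = \frac{1}{36}$ ($m{\left(Q \right)} = \left(\frac{1}{6}\right)^{2} = \frac{1}{36}$)
$C{\left(s,Y \right)} = -2 + \left(1 + Y\right)^{2}$ ($C{\left(s,Y \right)} = -2 + \left(Y + 1\right)^{2} = -2 + \left(1 + Y\right)^{2}$)
$- C{\left(k{\left(E \right)},m{\left(-15 \right)} \right)} = - (-2 + \left(1 + \frac{1}{36}\right)^{2}) = - (-2 + \left(\frac{37}{36}\right)^{2}) = - (-2 + \frac{1369}{1296}) = \left(-1\right) \left(- \frac{1223}{1296}\right) = \frac{1223}{1296}$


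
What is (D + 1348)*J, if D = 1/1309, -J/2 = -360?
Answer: 1270463760/1309 ≈ 9.7056e+5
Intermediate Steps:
J = 720 (J = -2*(-360) = 720)
D = 1/1309 ≈ 0.00076394
(D + 1348)*J = (1/1309 + 1348)*720 = (1764533/1309)*720 = 1270463760/1309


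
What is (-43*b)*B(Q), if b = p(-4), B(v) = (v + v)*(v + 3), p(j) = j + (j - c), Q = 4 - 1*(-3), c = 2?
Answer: 60200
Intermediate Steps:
Q = 7 (Q = 4 + 3 = 7)
p(j) = -2 + 2*j (p(j) = j + (j - 1*2) = j + (j - 2) = j + (-2 + j) = -2 + 2*j)
B(v) = 2*v*(3 + v) (B(v) = (2*v)*(3 + v) = 2*v*(3 + v))
b = -10 (b = -2 + 2*(-4) = -2 - 8 = -10)
(-43*b)*B(Q) = (-43*(-10))*(2*7*(3 + 7)) = 430*(2*7*10) = 430*140 = 60200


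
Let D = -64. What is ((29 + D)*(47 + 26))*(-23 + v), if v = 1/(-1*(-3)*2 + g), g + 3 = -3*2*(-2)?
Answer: 175784/3 ≈ 58595.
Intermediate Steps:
g = 9 (g = -3 - 3*2*(-2) = -3 - 6*(-2) = -3 + 12 = 9)
v = 1/15 (v = 1/(-1*(-3)*2 + 9) = 1/(3*2 + 9) = 1/(6 + 9) = 1/15 ≈ 0.066667)
((29 + D)*(47 + 26))*(-23 + v) = ((29 - 64)*(47 + 26))*(-23 + 1/15) = -35*73*(-344/15) = -2555*(-344/15) = 175784/3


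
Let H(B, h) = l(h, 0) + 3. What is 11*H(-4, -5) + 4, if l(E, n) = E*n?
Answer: 37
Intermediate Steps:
H(B, h) = 3 (H(B, h) = h*0 + 3 = 0 + 3 = 3)
11*H(-4, -5) + 4 = 11*3 + 4 = 33 + 4 = 37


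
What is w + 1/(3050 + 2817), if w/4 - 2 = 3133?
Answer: 73572181/5867 ≈ 12540.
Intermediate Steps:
w = 12540 (w = 8 + 4*3133 = 8 + 12532 = 12540)
w + 1/(3050 + 2817) = 12540 + 1/(3050 + 2817) = 12540 + 1/5867 = 73572181/5867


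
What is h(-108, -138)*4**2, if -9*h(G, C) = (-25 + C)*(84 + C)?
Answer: -15648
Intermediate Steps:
h(G, C) = -(-25 + C)*(84 + C)/9
h(-108, -138)*4**2 = (700/3 - 59/9*(-138) - 1/9*(-138)**2)*4**2 = (700/3 + 2714/3 - 1/9*19044)*16 = (700/3 + 2714/3 - 2116)*16 = -978*16 = -15648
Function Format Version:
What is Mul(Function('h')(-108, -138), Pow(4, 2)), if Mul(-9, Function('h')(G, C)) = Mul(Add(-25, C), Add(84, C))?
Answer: -15648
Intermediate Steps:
Function('h')(G, C) = Mul(Rational(-1, 9), Add(-25, C), Add(84, C)) (Function('h')(G, C) = Mul(Rational(-1, 9), Mul(Add(-25, C), Add(84, C))) = Mul(Rational(-1, 9), Add(-25, C), Add(84, C)))
Mul(Function('h')(-108, -138), Pow(4, 2)) = Mul(Add(Rational(700, 3), Mul(Rational(-59, 9), -138), Mul(Rational(-1, 9), Pow(-138, 2))), Pow(4, 2)) = Mul(Add(Rational(700, 3), Rational(2714, 3), Mul(Rational(-1, 9), 19044)), 16) = Mul(Add(Rational(700, 3), Rational(2714, 3), -2116), 16) = Mul(-978, 16) = -15648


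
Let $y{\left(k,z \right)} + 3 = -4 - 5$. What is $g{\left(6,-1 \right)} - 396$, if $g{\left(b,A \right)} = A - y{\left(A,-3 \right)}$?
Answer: $-385$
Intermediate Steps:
$y{\left(k,z \right)} = -12$ ($y{\left(k,z \right)} = -3 - 9 = -12$)
$g{\left(b,A \right)} = 12 + A$ ($g{\left(b,A \right)} = A - -12 = A + 12 = 12 + A$)
$g{\left(6,-1 \right)} - 396 = \left(12 - 1\right) - 396 = 11 - 396 = -385$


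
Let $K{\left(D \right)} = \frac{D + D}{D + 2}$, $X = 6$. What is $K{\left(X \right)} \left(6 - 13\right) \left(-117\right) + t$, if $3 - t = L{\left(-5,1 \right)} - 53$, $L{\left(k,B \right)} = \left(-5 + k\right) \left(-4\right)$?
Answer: $\frac{2489}{2} \approx 1244.5$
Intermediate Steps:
$L{\left(k,B \right)} = 20 - 4 k$
$K{\left(D \right)} = \frac{2 D}{2 + D}$
$t = 16$ ($t = 3 - \left(\left(20 - -20\right) - 53\right) = 3 - \left(\left(20 + 20\right) - 53\right) = 3 - \left(40 - 53\right) = 3 - -13 = 3 + 13 = 16$)
$K{\left(X \right)} \left(6 - 13\right) \left(-117\right) + t = 2 \cdot 6 \frac{1}{2 + 6} \left(6 - 13\right) \left(-117\right) + 16 = 2 \cdot 6 \cdot \frac{1}{8} \left(6 - 13\right) \left(-117\right) + 16 = 2 \cdot 6 \cdot \frac{1}{8} \left(-7\right) \left(-117\right) + 16 = \frac{3}{2} \left(-7\right) \left(-117\right) + 16 = \left(- \frac{21}{2}\right) \left(-117\right) + 16 = \frac{2457}{2} + 16 = \frac{2489}{2}$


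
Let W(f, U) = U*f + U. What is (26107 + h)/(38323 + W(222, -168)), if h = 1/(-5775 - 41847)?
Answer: 1243267553/40907298 ≈ 30.392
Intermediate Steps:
W(f, U) = U + U*f
h = -1/47622 (h = 1/(-47622) = -1/47622 ≈ -2.0999e-5)
(26107 + h)/(38323 + W(222, -168)) = (26107 - 1/47622)/(38323 - 168*(1 + 222)) = 1243267553/(47622*(38323 - 168*223)) = 1243267553/(47622*(38323 - 37464)) = (1243267553/47622)/859 = (1243267553/47622)*(1/859) = 1243267553/40907298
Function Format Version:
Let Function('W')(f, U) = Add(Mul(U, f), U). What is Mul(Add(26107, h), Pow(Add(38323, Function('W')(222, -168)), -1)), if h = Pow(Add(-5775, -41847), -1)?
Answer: Rational(1243267553, 40907298) ≈ 30.392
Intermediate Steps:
Function('W')(f, U) = Add(U, Mul(U, f))
h = Rational(-1, 47622) (h = Pow(-47622, -1) = Rational(-1, 47622) ≈ -2.0999e-5)
Mul(Add(26107, h), Pow(Add(38323, Function('W')(222, -168)), -1)) = Mul(Add(26107, Rational(-1, 47622)), Pow(Add(38323, Mul(-168, Add(1, 222))), -1)) = Mul(Rational(1243267553, 47622), Pow(Add(38323, Mul(-168, 223)), -1)) = Mul(Rational(1243267553, 47622), Pow(Add(38323, -37464), -1)) = Mul(Rational(1243267553, 47622), Pow(859, -1)) = Mul(Rational(1243267553, 47622), Rational(1, 859)) = Rational(1243267553, 40907298)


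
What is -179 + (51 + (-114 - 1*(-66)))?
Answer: -176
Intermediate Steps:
-179 + (51 + (-114 - 1*(-66))) = -179 + (51 + (-114 + 66)) = -179 + (51 - 48) = -179 + 3 = -176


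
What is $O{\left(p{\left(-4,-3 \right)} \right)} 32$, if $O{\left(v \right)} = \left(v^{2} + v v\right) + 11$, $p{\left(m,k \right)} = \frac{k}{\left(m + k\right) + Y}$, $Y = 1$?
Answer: $368$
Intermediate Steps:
$p{\left(m,k \right)} = \frac{k}{1 + k + m}$ ($p{\left(m,k \right)} = \frac{k}{\left(m + k\right) + 1} = \frac{k}{\left(k + m\right) + 1} = \frac{k}{1 + k + m}$)
$O{\left(v \right)} = 11 + 2 v^{2}$ ($O{\left(v \right)} = \left(v^{2} + v^{2}\right) + 11 = 2 v^{2} + 11 = 11 + 2 v^{2}$)
$O{\left(p{\left(-4,-3 \right)} \right)} 32 = \left(11 + 2 \left(- \frac{3}{1 - 3 - 4}\right)^{2}\right) 32 = \left(11 + 2 \left(- \frac{3}{-6}\right)^{2}\right) 32 = \left(11 + 2 \left(\left(-3\right) \left(- \frac{1}{6}\right)\right)^{2}\right) 32 = \left(11 + \frac{2}{4}\right) 32 = \left(11 + 2 \cdot \frac{1}{4}\right) 32 = \left(11 + \frac{1}{2}\right) 32 = \frac{23}{2} \cdot 32 = 368$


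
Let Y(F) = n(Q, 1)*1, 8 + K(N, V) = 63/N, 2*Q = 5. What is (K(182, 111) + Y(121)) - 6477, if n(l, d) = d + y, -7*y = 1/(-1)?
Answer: -1179999/182 ≈ -6483.5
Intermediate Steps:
Q = 5/2 (Q = (1/2)*5 = 5/2 ≈ 2.5000)
K(N, V) = -8 + 63/N
y = 1/7 (y = -1/7/(-1) = -1/7*(-1) = 1/7 ≈ 0.14286)
n(l, d) = 1/7 + d (n(l, d) = d + 1/7 = 1/7 + d)
Y(F) = 8/7 (Y(F) = (1/7 + 1)*1 = (8/7)*1 = 8/7)
(K(182, 111) + Y(121)) - 6477 = ((-8 + 63/182) + 8/7) - 6477 = ((-8 + 63*(1/182)) + 8/7) - 6477 = ((-8 + 9/26) + 8/7) - 6477 = (-199/26 + 8/7) - 6477 = -1185/182 - 6477 = -1179999/182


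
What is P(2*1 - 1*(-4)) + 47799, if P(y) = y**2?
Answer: 47835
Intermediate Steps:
P(2*1 - 1*(-4)) + 47799 = (2*1 - 1*(-4))**2 + 47799 = (2 + 4)**2 + 47799 = 6**2 + 47799 = 36 + 47799 = 47835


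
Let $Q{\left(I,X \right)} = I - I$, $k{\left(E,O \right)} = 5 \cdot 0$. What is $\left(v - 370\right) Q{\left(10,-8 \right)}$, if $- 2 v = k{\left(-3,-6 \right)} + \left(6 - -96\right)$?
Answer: $0$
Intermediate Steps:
$k{\left(E,O \right)} = 0$
$Q{\left(I,X \right)} = 0$
$v = -51$ ($v = - \frac{0 + \left(6 - -96\right)}{2} = - \frac{0 + \left(6 + 96\right)}{2} = - \frac{0 + 102}{2} = \left(- \frac{1}{2}\right) 102 = -51$)
$\left(v - 370\right) Q{\left(10,-8 \right)} = \left(-51 - 370\right) 0 = \left(-421\right) 0 = 0$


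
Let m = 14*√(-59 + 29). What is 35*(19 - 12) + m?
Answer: 245 + 14*I*√30 ≈ 245.0 + 76.681*I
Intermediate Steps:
m = 14*I*√30 (m = 14*√(-30) = 14*(I*√30) = 14*I*√30 ≈ 76.681*I)
35*(19 - 12) + m = 35*(19 - 12) + 14*I*√30 = 35*7 + 14*I*√30 = 245 + 14*I*√30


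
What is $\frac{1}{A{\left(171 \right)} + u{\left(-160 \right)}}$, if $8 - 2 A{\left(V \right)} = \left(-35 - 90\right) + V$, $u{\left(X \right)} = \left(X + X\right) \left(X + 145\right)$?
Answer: $\frac{1}{4781} \approx 0.00020916$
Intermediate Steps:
$u{\left(X \right)} = 2 X \left(145 + X\right)$
$A{\left(V \right)} = \frac{133}{2} - \frac{V}{2}$ ($A{\left(V \right)} = 4 - \frac{\left(-35 - 90\right) + V}{2} = 4 - \frac{-125 + V}{2} = 4 - \left(- \frac{125}{2} + \frac{V}{2}\right) = \frac{133}{2} - \frac{V}{2}$)
$\frac{1}{A{\left(171 \right)} + u{\left(-160 \right)}} = \frac{1}{\left(\frac{133}{2} - \frac{171}{2}\right) + 2 \left(-160\right) \left(145 - 160\right)} = \frac{1}{\left(\frac{133}{2} - \frac{171}{2}\right) + 2 \left(-160\right) \left(-15\right)} = \frac{1}{-19 + 4800} = \frac{1}{4781}$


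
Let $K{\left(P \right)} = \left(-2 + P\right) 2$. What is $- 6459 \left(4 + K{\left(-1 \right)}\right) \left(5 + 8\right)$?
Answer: $167934$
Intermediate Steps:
$K{\left(P \right)} = -4 + 2 P$
$- 6459 \left(4 + K{\left(-1 \right)}\right) \left(5 + 8\right) = - 6459 \left(4 + \left(-4 + 2 \left(-1\right)\right)\right) \left(5 + 8\right) = - 6459 \left(4 - 6\right) 13 = - 6459 \left(\left(-2\right) 13\right) = \left(-6459\right) \left(-26\right) = 167934$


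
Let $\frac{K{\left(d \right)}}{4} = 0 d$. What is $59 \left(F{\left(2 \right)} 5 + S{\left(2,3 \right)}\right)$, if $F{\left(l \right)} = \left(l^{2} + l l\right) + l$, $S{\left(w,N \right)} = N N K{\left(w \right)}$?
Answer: $2950$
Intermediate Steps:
$K{\left(d \right)} = 0$ ($K{\left(d \right)} = 4 \cdot 0 d = 4 \cdot 0 = 0$)
$S{\left(w,N \right)} = 0$ ($S{\left(w,N \right)} = N N 0 = N^{2} \cdot 0 = 0$)
$F{\left(l \right)} = l + 2 l^{2}$ ($F{\left(l \right)} = \left(l^{2} + l^{2}\right) + l = 2 l^{2} + l = l + 2 l^{2}$)
$59 \left(F{\left(2 \right)} 5 + S{\left(2,3 \right)}\right) = 59 \left(2 \left(1 + 2 \cdot 2\right) 5 + 0\right) = 59 \left(2 \left(1 + 4\right) 5 + 0\right) = 59 \left(2 \cdot 5 \cdot 5 + 0\right) = 59 \left(10 \cdot 5 + 0\right) = 59 \left(50 + 0\right) = 59 \cdot 50 = 2950$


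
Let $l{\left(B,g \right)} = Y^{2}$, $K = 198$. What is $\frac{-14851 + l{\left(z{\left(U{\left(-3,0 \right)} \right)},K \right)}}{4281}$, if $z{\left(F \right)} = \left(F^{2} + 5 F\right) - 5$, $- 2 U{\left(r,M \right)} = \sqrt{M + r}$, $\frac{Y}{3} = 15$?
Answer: $- \frac{12826}{4281} \approx -2.996$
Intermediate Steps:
$Y = 45$ ($Y = 3 \cdot 15 = 45$)
$U{\left(r,M \right)} = - \frac{\sqrt{M + r}}{2}$
$z{\left(F \right)} = -5 + F^{2} + 5 F$
$l{\left(B,g \right)} = 2025$ ($l{\left(B,g \right)} = 45^{2} = 2025$)
$\frac{-14851 + l{\left(z{\left(U{\left(-3,0 \right)} \right)},K \right)}}{4281} = \frac{-14851 + 2025}{4281} = \left(-12826\right) \frac{1}{4281} = - \frac{12826}{4281}$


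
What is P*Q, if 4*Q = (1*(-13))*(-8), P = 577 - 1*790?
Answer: -5538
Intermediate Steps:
P = -213 (P = 577 - 790 = -213)
Q = 26 (Q = ((1*(-13))*(-8))/4 = (-13*(-8))/4 = (1/4)*104 = 26)
P*Q = -213*26 = -5538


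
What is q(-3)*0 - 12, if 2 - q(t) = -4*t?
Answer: -12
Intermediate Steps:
q(t) = 2 + 4*t (q(t) = 2 - (-4)*t = 2 + 4*t)
q(-3)*0 - 12 = (2 + 4*(-3))*0 - 12 = (2 - 12)*0 - 12 = -10*0 - 12 = 0 - 12 = -12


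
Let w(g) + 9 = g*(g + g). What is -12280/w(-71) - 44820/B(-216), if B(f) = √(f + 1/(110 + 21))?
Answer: -12280/10073 + 8964*I*√3706645/5659 ≈ -1.2191 + 3049.7*I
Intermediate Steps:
w(g) = -9 + 2*g² (w(g) = -9 + g*(g + g) = -9 + g*(2*g) = -9 + 2*g²)
B(f) = √(1/131 + f) (B(f) = √(f + 1/131) = √(1/131 + f))
-12280/w(-71) - 44820/B(-216) = -12280/(-9 + 2*(-71)²) - 44820*131/√(131 + 17161*(-216)) = -12280/(-9 + 2*5041) - 44820*131/√(131 - 3706776) = -12280/(-9 + 10082) - 44820*(-I*√3706645/28295) = -12280/10073 - 44820*(-I*√3706645/28295) = -12280*1/10073 - 44820*(-I*√3706645/28295) = -12280/10073 - (-8964)*I*√3706645/5659 = -12280/10073 + 8964*I*√3706645/5659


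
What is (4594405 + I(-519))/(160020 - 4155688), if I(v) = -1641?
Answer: -1148191/998917 ≈ -1.1494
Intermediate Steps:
(4594405 + I(-519))/(160020 - 4155688) = (4594405 - 1641)/(160020 - 4155688) = 4592764/(-3995668) = 4592764*(-1/3995668) = -1148191/998917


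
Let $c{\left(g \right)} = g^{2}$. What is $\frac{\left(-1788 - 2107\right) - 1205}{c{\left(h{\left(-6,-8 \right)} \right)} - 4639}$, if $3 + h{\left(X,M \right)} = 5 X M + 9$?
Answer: $- \frac{5100}{55877} \approx -0.091272$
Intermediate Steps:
$h{\left(X,M \right)} = 6 + 5 M X$ ($h{\left(X,M \right)} = -3 + \left(5 X M + 9\right) = -3 + \left(5 M X + 9\right) = -3 + \left(9 + 5 M X\right) = 6 + 5 M X$)
$\frac{\left(-1788 - 2107\right) - 1205}{c{\left(h{\left(-6,-8 \right)} \right)} - 4639} = \frac{\left(-1788 - 2107\right) - 1205}{\left(6 + 5 \left(-8\right) \left(-6\right)\right)^{2} - 4639} = \frac{-3895 - 1205}{\left(6 + 240\right)^{2} - 4639} = - \frac{5100}{246^{2} - 4639} = - \frac{5100}{60516 - 4639} = - \frac{5100}{55877}$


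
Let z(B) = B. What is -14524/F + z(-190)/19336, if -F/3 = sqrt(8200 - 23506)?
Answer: -95/9668 - 7262*I*sqrt(15306)/22959 ≈ -0.0098262 - 39.132*I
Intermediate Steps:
F = -3*I*sqrt(15306) (F = -3*sqrt(8200 - 23506) = -3*I*sqrt(15306) ≈ -371.15*I)
-14524/F + z(-190)/19336 = -14524*I*sqrt(15306)/45918 - 190/19336 = -7262*I*sqrt(15306)/22959 - 190*1/19336 = -7262*I*sqrt(15306)/22959 - 95/9668 = -95/9668 - 7262*I*sqrt(15306)/22959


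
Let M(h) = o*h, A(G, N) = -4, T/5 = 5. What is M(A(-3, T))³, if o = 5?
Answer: -8000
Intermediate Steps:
T = 25 (T = 5*5 = 25)
M(h) = 5*h
M(A(-3, T))³ = (5*(-4))³ = (-20)³ = -8000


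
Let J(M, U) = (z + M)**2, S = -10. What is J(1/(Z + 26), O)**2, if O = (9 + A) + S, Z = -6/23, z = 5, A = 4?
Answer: 79179547127521/122825015296 ≈ 644.65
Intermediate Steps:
Z = -6/23 (Z = -6*1/23 = -6/23 ≈ -0.26087)
O = 3 (O = (9 + 4) - 10 = 13 - 10 = 3)
J(M, U) = (5 + M)**2
J(1/(Z + 26), O)**2 = ((5 + 1/(-6/23 + 26))**2)**2 = ((5 + 1/(592/23))**2)**2 = ((5 + 23/592)**2)**2 = ((2983/592)**2)**2 = (8898289/350464)**2 = 79179547127521/122825015296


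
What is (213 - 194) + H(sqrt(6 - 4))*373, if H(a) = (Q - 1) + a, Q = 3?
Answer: 765 + 373*sqrt(2) ≈ 1292.5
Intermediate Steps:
H(a) = 2 + a (H(a) = (3 - 1) + a = 2 + a)
(213 - 194) + H(sqrt(6 - 4))*373 = (213 - 194) + (2 + sqrt(6 - 4))*373 = 19 + (2 + sqrt(2))*373 = 19 + (746 + 373*sqrt(2)) = 765 + 373*sqrt(2)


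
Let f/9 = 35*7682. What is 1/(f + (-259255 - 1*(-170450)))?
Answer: 1/2331025 ≈ 4.2900e-7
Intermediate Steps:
f = 2419830 (f = 9*(35*7682) = 9*268870 = 2419830)
1/(f + (-259255 - 1*(-170450))) = 1/(2419830 + (-259255 - 1*(-170450))) = 1/(2419830 + (-259255 + 170450)) = 1/(2419830 - 88805) = 1/2331025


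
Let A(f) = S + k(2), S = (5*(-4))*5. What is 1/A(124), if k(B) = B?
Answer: -1/98 ≈ -0.010204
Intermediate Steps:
S = -100 (S = -20*5 = -100)
A(f) = -98 (A(f) = -100 + 2 = -98)
1/A(124) = 1/(-98) = -1/98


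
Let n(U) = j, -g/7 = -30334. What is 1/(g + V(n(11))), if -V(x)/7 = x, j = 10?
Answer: 1/212268 ≈ 4.7110e-6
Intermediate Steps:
g = 212338 (g = -7*(-30334) = 212338)
n(U) = 10
V(x) = -7*x
1/(g + V(n(11))) = 1/(212338 - 7*10) = 1/(212338 - 70) = 1/212268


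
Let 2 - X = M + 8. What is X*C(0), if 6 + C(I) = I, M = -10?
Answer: -24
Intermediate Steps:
X = 4 (X = 2 - (-10 + 8) = 2 - 1*(-2) = 2 + 2 = 4)
C(I) = -6 + I
X*C(0) = 4*(-6 + 0) = 4*(-6) = -24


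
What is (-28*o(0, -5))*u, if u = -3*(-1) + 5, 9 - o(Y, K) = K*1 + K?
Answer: -4256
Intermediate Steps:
o(Y, K) = 9 - 2*K (o(Y, K) = 9 - (K*1 + K) = 9 - (K + K) = 9 - 2*K)
u = 8 (u = 3 + 5 = 8)
(-28*o(0, -5))*u = -28*(9 - 2*(-5))*8 = -28*(9 + 10)*8 = -28*19*8 = -532*8 = -4256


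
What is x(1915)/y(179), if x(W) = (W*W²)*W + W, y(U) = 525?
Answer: 2689707840508/105 ≈ 2.5616e+10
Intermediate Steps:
x(W) = W + W⁴ (x(W) = W³*W + W = W⁴ + W = W + W⁴)
x(1915)/y(179) = (1915 + 1915⁴)/525 = (1915 + 13448539200625)*(1/525) = 13448539202540*(1/525) = 2689707840508/105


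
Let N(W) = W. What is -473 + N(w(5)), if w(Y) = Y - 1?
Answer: -469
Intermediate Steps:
w(Y) = -1 + Y
-473 + N(w(5)) = -473 + (-1 + 5) = -473 + 4 = -469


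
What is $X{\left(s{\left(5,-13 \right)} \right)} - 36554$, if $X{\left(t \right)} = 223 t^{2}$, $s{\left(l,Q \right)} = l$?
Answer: $-30979$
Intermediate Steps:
$X{\left(s{\left(5,-13 \right)} \right)} - 36554 = 223 \cdot 5^{2} - 36554 = 223 \cdot 25 - 36554 = 5575 - 36554 = -30979$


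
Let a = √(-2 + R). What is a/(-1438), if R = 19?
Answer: -√17/1438 ≈ -0.0028673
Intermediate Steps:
a = √17 (a = √(-2 + 19) = √17 ≈ 4.1231)
a/(-1438) = √17/(-1438) = √17*(-1/1438) = -√17/1438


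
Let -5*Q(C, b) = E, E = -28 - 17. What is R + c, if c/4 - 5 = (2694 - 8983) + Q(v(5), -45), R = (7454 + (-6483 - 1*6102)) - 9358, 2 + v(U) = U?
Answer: -39589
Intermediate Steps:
v(U) = -2 + U
E = -45
Q(C, b) = 9 (Q(C, b) = -⅕*(-45) = 9)
R = -14489 (R = (7454 + (-6483 - 6102)) - 9358 = (7454 - 12585) - 9358 = -5131 - 9358 = -14489)
c = -25100 (c = 20 + 4*((2694 - 8983) + 9) = 20 + 4*(-6289 + 9) = 20 + 4*(-6280) = 20 - 25120 = -25100)
R + c = -14489 - 25100 = -39589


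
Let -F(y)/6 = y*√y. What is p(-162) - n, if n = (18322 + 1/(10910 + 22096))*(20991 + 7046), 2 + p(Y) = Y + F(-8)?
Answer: -16954986766505/33006 + 96*I*√2 ≈ -5.1369e+8 + 135.76*I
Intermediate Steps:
F(y) = -6*y^(3/2) (F(y) = -6*y*√y = -6*y^(3/2))
p(Y) = -2 + Y + 96*I*√2 (p(Y) = -2 + (Y - (-96)*I*√2) = -2 + (Y + 96*I*√2) = -2 + Y + 96*I*√2)
n = 16954981353521/33006 (n = (18322 + 1/33006)*28037 = (604735933/33006)*28037 = 16954981353521/33006 ≈ 5.1369e+8)
p(-162) - n = (-2 - 162 + 96*I*√2) - 1*16954981353521/33006 = (-164 + 96*I*√2) - 16954981353521/33006 = -16954986766505/33006 + 96*I*√2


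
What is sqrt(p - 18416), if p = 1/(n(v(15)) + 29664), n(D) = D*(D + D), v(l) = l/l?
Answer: I*sqrt(16207397745630)/29666 ≈ 135.71*I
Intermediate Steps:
v(l) = 1
n(D) = 2*D**2 (n(D) = D*(2*D) = 2*D**2)
p = 1/29666 (p = 1/(2*1**2 + 29664) = 1/(2*1 + 29664) = 1/(2 + 29664) = 1/29666 ≈ 3.3709e-5)
sqrt(p - 18416) = sqrt(1/29666 - 18416) = sqrt(-546329055/29666) = I*sqrt(16207397745630)/29666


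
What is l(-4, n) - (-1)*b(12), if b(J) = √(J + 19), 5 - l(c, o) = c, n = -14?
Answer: 9 + √31 ≈ 14.568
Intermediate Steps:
l(c, o) = 5 - c
b(J) = √(19 + J)
l(-4, n) - (-1)*b(12) = (5 - 1*(-4)) - (-1)*√(19 + 12) = (5 + 4) - (-1)*√31 = 9 + √31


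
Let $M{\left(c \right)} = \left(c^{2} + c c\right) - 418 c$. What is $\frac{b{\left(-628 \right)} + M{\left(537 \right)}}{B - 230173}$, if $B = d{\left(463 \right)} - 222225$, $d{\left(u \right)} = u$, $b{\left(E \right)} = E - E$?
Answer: $- \frac{117424}{150645} \approx -0.77948$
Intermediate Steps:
$b{\left(E \right)} = 0$
$B = -221762$ ($B = 463 - 222225 = -221762$)
$M{\left(c \right)} = - 418 c + 2 c^{2}$ ($M{\left(c \right)} = \left(c^{2} + c^{2}\right) - 418 c = 2 c^{2} - 418 c = - 418 c + 2 c^{2}$)
$\frac{b{\left(-628 \right)} + M{\left(537 \right)}}{B - 230173} = \frac{0 + 2 \cdot 537 \left(-209 + 537\right)}{-221762 - 230173} = \frac{0 + 2 \cdot 537 \cdot 328}{-451935} = \left(0 + 352272\right) \left(- \frac{1}{451935}\right) = 352272 \left(- \frac{1}{451935}\right) = - \frac{117424}{150645}$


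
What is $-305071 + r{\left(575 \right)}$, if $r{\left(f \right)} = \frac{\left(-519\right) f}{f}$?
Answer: $-305590$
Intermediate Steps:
$r{\left(f \right)} = -519$
$-305071 + r{\left(575 \right)} = -305071 - 519 = -305590$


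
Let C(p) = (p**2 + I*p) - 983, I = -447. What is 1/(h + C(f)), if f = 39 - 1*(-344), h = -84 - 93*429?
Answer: -1/65476 ≈ -1.5273e-5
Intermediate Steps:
h = -39981 (h = -84 - 39897 = -39981)
f = 383 (f = 39 + 344 = 383)
C(p) = -983 + p**2 - 447*p (C(p) = (p**2 - 447*p) - 983 = -983 + p**2 - 447*p)
1/(h + C(f)) = 1/(-39981 + (-983 + 383**2 - 447*383)) = 1/(-39981 + (-983 + 146689 - 171201)) = 1/(-39981 - 25495) = 1/(-65476) = -1/65476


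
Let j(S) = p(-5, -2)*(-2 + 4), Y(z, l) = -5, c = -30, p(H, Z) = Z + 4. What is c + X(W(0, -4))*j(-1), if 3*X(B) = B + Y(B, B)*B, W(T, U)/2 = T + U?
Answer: 38/3 ≈ 12.667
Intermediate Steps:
p(H, Z) = 4 + Z
W(T, U) = 2*T + 2*U (W(T, U) = 2*(T + U) = 2*T + 2*U)
j(S) = 4 (j(S) = (4 - 2)*(-2 + 4) = 2*2 = 4)
X(B) = -4*B/3 (X(B) = (B - 5*B)/3 = (-4*B)/3 = -4*B/3)
c + X(W(0, -4))*j(-1) = -30 - 4*(2*0 + 2*(-4))/3*4 = -30 - 4*(0 - 8)/3*4 = -30 - 4/3*(-8)*4 = -30 + (32/3)*4 = -30 + 128/3 = 38/3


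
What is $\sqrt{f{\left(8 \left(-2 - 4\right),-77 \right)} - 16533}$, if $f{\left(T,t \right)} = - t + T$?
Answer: $2 i \sqrt{4126} \approx 128.47 i$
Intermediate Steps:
$f{\left(T,t \right)} = T - t$
$\sqrt{f{\left(8 \left(-2 - 4\right),-77 \right)} - 16533} = \sqrt{\left(8 \left(-2 - 4\right) - -77\right) - 16533} = \sqrt{\left(8 \left(-6\right) + 77\right) - 16533} = \sqrt{\left(-48 + 77\right) - 16533} = \sqrt{29 - 16533} = \sqrt{-16504} = 2 i \sqrt{4126}$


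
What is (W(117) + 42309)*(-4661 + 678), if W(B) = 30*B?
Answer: -182497077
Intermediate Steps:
(W(117) + 42309)*(-4661 + 678) = (30*117 + 42309)*(-4661 + 678) = (3510 + 42309)*(-3983) = 45819*(-3983) = -182497077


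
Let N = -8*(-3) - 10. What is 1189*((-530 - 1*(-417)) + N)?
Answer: -117711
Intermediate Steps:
N = 14 (N = 24 - 10 = 14)
1189*((-530 - 1*(-417)) + N) = 1189*((-530 - 1*(-417)) + 14) = 1189*((-530 + 417) + 14) = 1189*(-113 + 14) = 1189*(-99) = -117711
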